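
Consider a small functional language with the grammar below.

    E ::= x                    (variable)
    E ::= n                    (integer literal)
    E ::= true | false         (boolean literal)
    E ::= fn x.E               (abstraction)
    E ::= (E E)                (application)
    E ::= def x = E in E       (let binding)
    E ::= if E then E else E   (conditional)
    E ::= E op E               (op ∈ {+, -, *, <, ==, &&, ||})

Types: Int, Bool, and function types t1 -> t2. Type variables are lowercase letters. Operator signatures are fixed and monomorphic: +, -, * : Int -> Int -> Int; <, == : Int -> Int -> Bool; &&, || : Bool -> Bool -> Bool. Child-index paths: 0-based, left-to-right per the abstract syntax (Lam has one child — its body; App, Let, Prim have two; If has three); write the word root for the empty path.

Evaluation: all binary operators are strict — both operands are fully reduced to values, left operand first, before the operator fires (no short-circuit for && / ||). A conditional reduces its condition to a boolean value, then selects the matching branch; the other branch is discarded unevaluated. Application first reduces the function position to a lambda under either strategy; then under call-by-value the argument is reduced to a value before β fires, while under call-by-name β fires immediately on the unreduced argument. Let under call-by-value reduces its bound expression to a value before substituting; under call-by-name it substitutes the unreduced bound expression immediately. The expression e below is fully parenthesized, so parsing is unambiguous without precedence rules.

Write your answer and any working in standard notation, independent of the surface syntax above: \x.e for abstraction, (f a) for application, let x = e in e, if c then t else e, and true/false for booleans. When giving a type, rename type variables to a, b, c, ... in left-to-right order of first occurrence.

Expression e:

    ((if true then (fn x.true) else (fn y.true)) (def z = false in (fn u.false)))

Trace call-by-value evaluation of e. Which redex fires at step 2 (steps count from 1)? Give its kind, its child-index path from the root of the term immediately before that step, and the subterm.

Working:
step 0: ((if true then (\x.true) else (\y.true)) (let z = false in (\u.false)))
step 1: [if@0] ((\x.true) (let z = false in (\u.false)))
step 2: [let@1] ((\x.true) (\u.false))

Answer: let at 1 : (let z = false in (\u.false))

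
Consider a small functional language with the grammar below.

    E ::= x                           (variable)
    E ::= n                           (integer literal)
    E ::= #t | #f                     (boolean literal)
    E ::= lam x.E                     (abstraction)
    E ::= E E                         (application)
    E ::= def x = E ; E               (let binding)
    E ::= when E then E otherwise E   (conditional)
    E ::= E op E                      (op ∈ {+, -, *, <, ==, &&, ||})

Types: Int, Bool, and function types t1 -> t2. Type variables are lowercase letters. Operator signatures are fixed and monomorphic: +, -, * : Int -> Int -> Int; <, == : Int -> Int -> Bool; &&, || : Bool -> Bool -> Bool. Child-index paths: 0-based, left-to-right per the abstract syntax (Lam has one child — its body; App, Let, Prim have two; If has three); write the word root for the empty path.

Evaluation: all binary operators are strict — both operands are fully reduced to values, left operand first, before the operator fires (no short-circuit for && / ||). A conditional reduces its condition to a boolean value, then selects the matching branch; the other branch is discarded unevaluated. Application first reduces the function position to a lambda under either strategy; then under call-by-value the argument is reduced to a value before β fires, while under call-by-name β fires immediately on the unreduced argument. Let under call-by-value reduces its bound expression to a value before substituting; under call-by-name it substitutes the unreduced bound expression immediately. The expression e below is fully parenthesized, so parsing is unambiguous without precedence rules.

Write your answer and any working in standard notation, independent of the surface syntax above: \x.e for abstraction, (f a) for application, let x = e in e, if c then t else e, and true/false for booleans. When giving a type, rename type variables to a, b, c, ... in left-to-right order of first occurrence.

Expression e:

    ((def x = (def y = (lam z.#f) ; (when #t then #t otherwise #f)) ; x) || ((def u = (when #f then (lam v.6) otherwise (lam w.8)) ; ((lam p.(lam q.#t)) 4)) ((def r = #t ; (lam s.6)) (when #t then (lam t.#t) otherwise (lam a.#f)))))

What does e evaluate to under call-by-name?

Derivation:
step 0: ((let x = (let y = (\z.false) in (if true then true else false)) in x) || ((let u = (if false then (\v.6) else (\w.8)) in ((\p.(\q.true)) 4)) ((let r = true in (\s.6)) (if true then (\t.true) else (\a.false)))))
step 1: [let@0] ((let y = (\z.false) in (if true then true else false)) || ((let u = (if false then (\v.6) else (\w.8)) in ((\p.(\q.true)) 4)) ((let r = true in (\s.6)) (if true then (\t.true) else (\a.false)))))
step 2: [let@0] ((if true then true else false) || ((let u = (if false then (\v.6) else (\w.8)) in ((\p.(\q.true)) 4)) ((let r = true in (\s.6)) (if true then (\t.true) else (\a.false)))))
step 3: [if@0] (true || ((let u = (if false then (\v.6) else (\w.8)) in ((\p.(\q.true)) 4)) ((let r = true in (\s.6)) (if true then (\t.true) else (\a.false)))))
step 4: [let@1.0] (true || (((\p.(\q.true)) 4) ((let r = true in (\s.6)) (if true then (\t.true) else (\a.false)))))
step 5: [beta@1.0] (true || ((\q.true) ((let r = true in (\s.6)) (if true then (\t.true) else (\a.false)))))
step 6: [beta@1] (true || true)
step 7: [delta@root] true

Answer: true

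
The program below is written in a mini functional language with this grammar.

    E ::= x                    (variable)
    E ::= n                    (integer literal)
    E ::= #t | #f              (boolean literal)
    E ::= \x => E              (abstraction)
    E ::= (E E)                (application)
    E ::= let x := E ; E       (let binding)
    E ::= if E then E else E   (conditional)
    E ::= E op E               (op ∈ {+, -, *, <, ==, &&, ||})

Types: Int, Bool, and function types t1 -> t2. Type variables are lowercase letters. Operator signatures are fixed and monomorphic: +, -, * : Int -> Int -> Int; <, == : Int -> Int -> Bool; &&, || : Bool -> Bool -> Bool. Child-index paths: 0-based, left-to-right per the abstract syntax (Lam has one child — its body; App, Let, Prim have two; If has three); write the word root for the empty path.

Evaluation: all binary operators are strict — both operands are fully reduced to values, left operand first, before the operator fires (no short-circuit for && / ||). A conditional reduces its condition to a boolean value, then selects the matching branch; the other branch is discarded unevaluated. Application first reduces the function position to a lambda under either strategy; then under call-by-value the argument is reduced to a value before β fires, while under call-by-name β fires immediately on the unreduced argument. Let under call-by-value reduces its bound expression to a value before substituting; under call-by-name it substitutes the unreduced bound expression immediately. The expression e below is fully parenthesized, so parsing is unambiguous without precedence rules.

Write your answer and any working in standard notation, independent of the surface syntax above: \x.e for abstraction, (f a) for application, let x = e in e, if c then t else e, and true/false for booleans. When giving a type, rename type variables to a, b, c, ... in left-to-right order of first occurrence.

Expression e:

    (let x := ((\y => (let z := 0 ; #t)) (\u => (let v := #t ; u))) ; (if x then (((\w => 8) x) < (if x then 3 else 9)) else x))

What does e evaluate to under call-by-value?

Working:
step 0: (let x = ((\y.(let z = 0 in true)) (\u.(let v = true in u))) in (if x then (((\w.8) x) < (if x then 3 else 9)) else x))
step 1: [beta@0] (let x = (let z = 0 in true) in (if x then (((\w.8) x) < (if x then 3 else 9)) else x))
step 2: [let@0] (let x = true in (if x then (((\w.8) x) < (if x then 3 else 9)) else x))
step 3: [let@root] (if true then (((\w.8) true) < (if true then 3 else 9)) else true)
step 4: [if@root] (((\w.8) true) < (if true then 3 else 9))
step 5: [beta@0] (8 < (if true then 3 else 9))
step 6: [if@1] (8 < 3)
step 7: [delta@root] false

Answer: false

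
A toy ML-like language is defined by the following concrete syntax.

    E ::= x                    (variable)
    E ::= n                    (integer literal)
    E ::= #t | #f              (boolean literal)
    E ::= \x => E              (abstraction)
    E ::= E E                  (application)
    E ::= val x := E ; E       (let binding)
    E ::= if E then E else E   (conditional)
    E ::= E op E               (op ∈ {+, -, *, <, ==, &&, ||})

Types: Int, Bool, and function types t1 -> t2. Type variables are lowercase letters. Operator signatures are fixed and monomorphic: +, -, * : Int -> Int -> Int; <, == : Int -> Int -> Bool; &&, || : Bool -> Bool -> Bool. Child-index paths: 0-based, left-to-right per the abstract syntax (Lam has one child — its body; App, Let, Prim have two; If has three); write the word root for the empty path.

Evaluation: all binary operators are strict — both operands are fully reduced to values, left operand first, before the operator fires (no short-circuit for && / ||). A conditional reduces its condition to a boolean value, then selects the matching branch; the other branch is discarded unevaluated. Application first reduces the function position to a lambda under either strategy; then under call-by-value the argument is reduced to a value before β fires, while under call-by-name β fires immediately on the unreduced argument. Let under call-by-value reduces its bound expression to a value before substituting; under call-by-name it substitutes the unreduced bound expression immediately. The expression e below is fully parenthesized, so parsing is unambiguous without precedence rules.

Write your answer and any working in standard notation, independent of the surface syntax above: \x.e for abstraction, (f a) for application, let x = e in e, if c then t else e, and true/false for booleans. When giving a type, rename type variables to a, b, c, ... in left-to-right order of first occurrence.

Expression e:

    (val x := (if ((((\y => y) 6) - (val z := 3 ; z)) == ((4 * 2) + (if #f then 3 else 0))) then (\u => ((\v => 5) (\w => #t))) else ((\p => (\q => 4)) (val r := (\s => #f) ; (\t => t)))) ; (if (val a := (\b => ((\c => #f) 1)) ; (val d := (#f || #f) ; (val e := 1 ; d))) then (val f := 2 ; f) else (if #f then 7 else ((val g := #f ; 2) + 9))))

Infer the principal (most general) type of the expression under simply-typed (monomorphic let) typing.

Working:
y : a
\y._ : a -> a
  unify a -> a ~ Int -> b
  unify a ~ Int
  unify Int ~ b
_ _ : Int
  unify Int ~ Int
let z : Int
z : Int
  unify Int ~ Int
  unify Int ~ Int
  unify Int ~ Int
  unify Int ~ Int
  unify Int ~ Int
  unify Bool ~ Bool
  unify Int ~ Int
  unify Int ~ Int
  unify Int ~ Int
  unify Bool ~ Bool
\v._ : d -> Int
\w._ : e -> Bool
  unify d -> Int ~ (e -> Bool) -> f
  unify d ~ e -> Bool
  unify Int ~ f
_ _ : Int
\u._ : c -> Int
\q._ : h -> Int
\p._ : g -> h -> Int
\s._ : i -> Bool
let r : i -> Bool
t : j
\t._ : j -> j
  unify g -> h -> Int ~ (j -> j) -> k
  unify g ~ j -> j
  unify h -> Int ~ k
_ _ : h -> Int
  unify c -> Int ~ h -> Int
  unify c ~ h
  unify Int ~ Int
let x : h -> Int
\c._ : m -> Bool
  unify m -> Bool ~ Int -> n
  unify m ~ Int
  unify Bool ~ n
_ _ : Bool
\b._ : l -> Bool
let a : l -> Bool
  unify Bool ~ Bool
  unify Bool ~ Bool
let d : Bool
let e : Int
d : Bool
  unify Bool ~ Bool
let f : Int
f : Int
  unify Bool ~ Bool
let g : Bool
  unify Int ~ Int
  unify Int ~ Int
  unify Int ~ Int
  unify Int ~ Int

Answer: Int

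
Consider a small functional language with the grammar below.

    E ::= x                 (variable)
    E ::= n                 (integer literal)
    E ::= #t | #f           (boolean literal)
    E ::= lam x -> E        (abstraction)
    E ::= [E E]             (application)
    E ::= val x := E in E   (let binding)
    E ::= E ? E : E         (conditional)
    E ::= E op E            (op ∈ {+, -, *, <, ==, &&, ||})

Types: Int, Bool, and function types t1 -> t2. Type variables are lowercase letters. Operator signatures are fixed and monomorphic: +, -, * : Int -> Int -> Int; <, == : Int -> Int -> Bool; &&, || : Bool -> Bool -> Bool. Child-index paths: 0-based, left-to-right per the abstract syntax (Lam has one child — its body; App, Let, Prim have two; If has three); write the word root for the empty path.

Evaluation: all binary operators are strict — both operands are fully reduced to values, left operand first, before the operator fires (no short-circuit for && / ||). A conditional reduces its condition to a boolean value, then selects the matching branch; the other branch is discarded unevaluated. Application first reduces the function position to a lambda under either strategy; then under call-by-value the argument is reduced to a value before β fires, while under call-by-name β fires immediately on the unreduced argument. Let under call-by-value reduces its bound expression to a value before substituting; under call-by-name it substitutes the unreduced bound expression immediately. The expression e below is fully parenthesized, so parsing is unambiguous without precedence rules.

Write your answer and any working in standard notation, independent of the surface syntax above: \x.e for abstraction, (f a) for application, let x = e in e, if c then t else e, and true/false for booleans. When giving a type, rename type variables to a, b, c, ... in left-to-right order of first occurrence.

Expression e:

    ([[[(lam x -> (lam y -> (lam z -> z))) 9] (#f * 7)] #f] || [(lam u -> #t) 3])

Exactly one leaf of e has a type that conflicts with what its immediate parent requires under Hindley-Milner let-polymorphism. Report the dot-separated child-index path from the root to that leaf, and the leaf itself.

Answer: 0.0.1.0 : false

Derivation:
z : c
\z._ : c -> c
\y._ : b -> c -> c
\x._ : a -> b -> c -> c
  unify a -> b -> c -> c ~ Int -> d
  unify a ~ Int
  unify b -> c -> c ~ d
_ _ : b -> c -> c
  unify Bool ~ Int
  FAIL: mismatch Bool ~ Int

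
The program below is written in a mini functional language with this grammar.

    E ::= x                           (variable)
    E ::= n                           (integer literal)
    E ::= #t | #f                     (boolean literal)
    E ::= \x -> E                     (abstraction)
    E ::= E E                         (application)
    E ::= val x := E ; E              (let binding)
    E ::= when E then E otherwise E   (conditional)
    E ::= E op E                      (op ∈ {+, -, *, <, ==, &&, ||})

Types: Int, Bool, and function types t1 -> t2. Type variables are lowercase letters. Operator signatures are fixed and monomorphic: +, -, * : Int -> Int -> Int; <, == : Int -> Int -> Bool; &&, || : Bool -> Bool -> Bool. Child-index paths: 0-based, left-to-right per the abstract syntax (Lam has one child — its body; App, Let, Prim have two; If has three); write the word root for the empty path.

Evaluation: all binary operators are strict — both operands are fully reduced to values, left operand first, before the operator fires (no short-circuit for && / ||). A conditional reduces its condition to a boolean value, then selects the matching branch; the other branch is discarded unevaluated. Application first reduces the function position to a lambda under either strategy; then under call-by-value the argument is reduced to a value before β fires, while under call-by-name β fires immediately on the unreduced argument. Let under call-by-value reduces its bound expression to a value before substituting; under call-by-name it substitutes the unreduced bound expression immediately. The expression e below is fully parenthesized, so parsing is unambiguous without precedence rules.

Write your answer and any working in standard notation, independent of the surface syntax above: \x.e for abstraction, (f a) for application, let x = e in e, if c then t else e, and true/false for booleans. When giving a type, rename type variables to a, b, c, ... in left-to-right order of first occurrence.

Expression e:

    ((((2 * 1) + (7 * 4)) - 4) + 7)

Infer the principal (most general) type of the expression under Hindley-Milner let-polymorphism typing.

Working:
  unify Int ~ Int
  unify Int ~ Int
  unify Int ~ Int
  unify Int ~ Int
  unify Int ~ Int
  unify Int ~ Int
  unify Int ~ Int
  unify Int ~ Int
  unify Int ~ Int
  unify Int ~ Int

Answer: Int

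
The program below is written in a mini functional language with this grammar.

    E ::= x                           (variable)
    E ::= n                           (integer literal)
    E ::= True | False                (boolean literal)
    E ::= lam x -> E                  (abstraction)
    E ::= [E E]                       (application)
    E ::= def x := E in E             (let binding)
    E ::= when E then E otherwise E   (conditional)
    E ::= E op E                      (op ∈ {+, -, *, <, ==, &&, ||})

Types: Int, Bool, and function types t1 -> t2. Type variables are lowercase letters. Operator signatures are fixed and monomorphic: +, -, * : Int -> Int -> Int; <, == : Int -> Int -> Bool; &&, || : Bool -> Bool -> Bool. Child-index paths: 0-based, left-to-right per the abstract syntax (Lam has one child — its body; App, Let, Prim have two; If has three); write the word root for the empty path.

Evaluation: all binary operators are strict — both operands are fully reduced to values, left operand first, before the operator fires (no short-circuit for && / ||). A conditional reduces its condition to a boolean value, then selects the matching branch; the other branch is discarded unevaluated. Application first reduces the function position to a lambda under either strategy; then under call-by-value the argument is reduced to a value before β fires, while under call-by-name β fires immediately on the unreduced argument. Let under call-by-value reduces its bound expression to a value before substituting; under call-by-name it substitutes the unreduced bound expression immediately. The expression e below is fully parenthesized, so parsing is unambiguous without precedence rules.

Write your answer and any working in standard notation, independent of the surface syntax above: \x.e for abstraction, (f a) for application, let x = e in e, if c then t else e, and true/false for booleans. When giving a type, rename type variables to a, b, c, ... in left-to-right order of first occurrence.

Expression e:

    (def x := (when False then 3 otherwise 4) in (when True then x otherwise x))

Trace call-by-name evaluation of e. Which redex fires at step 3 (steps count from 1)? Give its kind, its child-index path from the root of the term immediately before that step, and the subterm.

Derivation:
step 0: (let x = (if false then 3 else 4) in (if true then x else x))
step 1: [let@root] (if true then (if false then 3 else 4) else (if false then 3 else 4))
step 2: [if@root] (if false then 3 else 4)
step 3: [if@root] 4

Answer: if at root : (if false then 3 else 4)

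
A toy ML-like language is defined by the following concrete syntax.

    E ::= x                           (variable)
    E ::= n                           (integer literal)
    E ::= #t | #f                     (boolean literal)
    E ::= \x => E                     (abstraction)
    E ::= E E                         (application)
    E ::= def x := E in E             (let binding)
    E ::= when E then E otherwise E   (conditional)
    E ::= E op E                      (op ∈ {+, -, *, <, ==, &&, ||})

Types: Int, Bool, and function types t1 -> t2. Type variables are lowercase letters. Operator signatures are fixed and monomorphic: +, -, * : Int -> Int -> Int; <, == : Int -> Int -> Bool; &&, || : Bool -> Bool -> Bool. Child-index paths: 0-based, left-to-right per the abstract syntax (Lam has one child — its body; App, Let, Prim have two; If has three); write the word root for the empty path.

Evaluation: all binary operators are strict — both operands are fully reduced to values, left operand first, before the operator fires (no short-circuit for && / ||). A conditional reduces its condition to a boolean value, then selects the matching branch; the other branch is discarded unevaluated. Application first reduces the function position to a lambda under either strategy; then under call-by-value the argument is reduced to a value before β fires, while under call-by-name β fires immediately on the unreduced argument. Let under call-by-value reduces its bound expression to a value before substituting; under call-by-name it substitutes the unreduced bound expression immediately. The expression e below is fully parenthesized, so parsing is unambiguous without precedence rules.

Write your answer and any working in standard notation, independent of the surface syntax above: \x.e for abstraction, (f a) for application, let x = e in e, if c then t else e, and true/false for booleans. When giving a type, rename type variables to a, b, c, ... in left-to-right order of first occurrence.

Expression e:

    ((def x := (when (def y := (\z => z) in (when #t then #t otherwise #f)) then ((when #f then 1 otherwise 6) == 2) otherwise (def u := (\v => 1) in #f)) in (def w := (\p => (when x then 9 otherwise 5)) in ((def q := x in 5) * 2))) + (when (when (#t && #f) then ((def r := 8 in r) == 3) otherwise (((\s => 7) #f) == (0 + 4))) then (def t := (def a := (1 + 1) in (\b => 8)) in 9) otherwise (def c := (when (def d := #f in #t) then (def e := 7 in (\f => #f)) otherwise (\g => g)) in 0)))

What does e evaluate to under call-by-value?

Answer: 10

Derivation:
step 0: ((let x = (if (let y = (\z.z) in (if true then true else false)) then ((if false then 1 else 6) == 2) else (let u = (\v.1) in false)) in (let w = (\p.(if x then 9 else 5)) in ((let q = x in 5) * 2))) + (if (if (true && false) then ((let r = 8 in r) == 3) else (((\s.7) false) == (0 + 4))) then (let t = (let a = (1 + 1) in (\b.8)) in 9) else (let c = (if (let d = false in true) then (let e = 7 in (\f.false)) else (\g.g)) in 0)))
step 1: [let@0.0.0] ((let x = (if (if true then true else false) then ((if false then 1 else 6) == 2) else (let u = (\v.1) in false)) in (let w = (\p.(if x then 9 else 5)) in ((let q = x in 5) * 2))) + (if (if (true && false) then ((let r = 8 in r) == 3) else (((\s.7) false) == (0 + 4))) then (let t = (let a = (1 + 1) in (\b.8)) in 9) else (let c = (if (let d = false in true) then (let e = 7 in (\f.false)) else (\g.g)) in 0)))
step 2: [if@0.0.0] ((let x = (if true then ((if false then 1 else 6) == 2) else (let u = (\v.1) in false)) in (let w = (\p.(if x then 9 else 5)) in ((let q = x in 5) * 2))) + (if (if (true && false) then ((let r = 8 in r) == 3) else (((\s.7) false) == (0 + 4))) then (let t = (let a = (1 + 1) in (\b.8)) in 9) else (let c = (if (let d = false in true) then (let e = 7 in (\f.false)) else (\g.g)) in 0)))
step 3: [if@0.0] ((let x = ((if false then 1 else 6) == 2) in (let w = (\p.(if x then 9 else 5)) in ((let q = x in 5) * 2))) + (if (if (true && false) then ((let r = 8 in r) == 3) else (((\s.7) false) == (0 + 4))) then (let t = (let a = (1 + 1) in (\b.8)) in 9) else (let c = (if (let d = false in true) then (let e = 7 in (\f.false)) else (\g.g)) in 0)))
step 4: [if@0.0.0] ((let x = (6 == 2) in (let w = (\p.(if x then 9 else 5)) in ((let q = x in 5) * 2))) + (if (if (true && false) then ((let r = 8 in r) == 3) else (((\s.7) false) == (0 + 4))) then (let t = (let a = (1 + 1) in (\b.8)) in 9) else (let c = (if (let d = false in true) then (let e = 7 in (\f.false)) else (\g.g)) in 0)))
step 5: [delta@0.0] ((let x = false in (let w = (\p.(if x then 9 else 5)) in ((let q = x in 5) * 2))) + (if (if (true && false) then ((let r = 8 in r) == 3) else (((\s.7) false) == (0 + 4))) then (let t = (let a = (1 + 1) in (\b.8)) in 9) else (let c = (if (let d = false in true) then (let e = 7 in (\f.false)) else (\g.g)) in 0)))
step 6: [let@0] ((let w = (\p.(if false then 9 else 5)) in ((let q = false in 5) * 2)) + (if (if (true && false) then ((let r = 8 in r) == 3) else (((\s.7) false) == (0 + 4))) then (let t = (let a = (1 + 1) in (\b.8)) in 9) else (let c = (if (let d = false in true) then (let e = 7 in (\f.false)) else (\g.g)) in 0)))
step 7: [let@0] (((let q = false in 5) * 2) + (if (if (true && false) then ((let r = 8 in r) == 3) else (((\s.7) false) == (0 + 4))) then (let t = (let a = (1 + 1) in (\b.8)) in 9) else (let c = (if (let d = false in true) then (let e = 7 in (\f.false)) else (\g.g)) in 0)))
step 8: [let@0.0] ((5 * 2) + (if (if (true && false) then ((let r = 8 in r) == 3) else (((\s.7) false) == (0 + 4))) then (let t = (let a = (1 + 1) in (\b.8)) in 9) else (let c = (if (let d = false in true) then (let e = 7 in (\f.false)) else (\g.g)) in 0)))
step 9: [delta@0] (10 + (if (if (true && false) then ((let r = 8 in r) == 3) else (((\s.7) false) == (0 + 4))) then (let t = (let a = (1 + 1) in (\b.8)) in 9) else (let c = (if (let d = false in true) then (let e = 7 in (\f.false)) else (\g.g)) in 0)))
step 10: [delta@1.0.0] (10 + (if (if false then ((let r = 8 in r) == 3) else (((\s.7) false) == (0 + 4))) then (let t = (let a = (1 + 1) in (\b.8)) in 9) else (let c = (if (let d = false in true) then (let e = 7 in (\f.false)) else (\g.g)) in 0)))
step 11: [if@1.0] (10 + (if (((\s.7) false) == (0 + 4)) then (let t = (let a = (1 + 1) in (\b.8)) in 9) else (let c = (if (let d = false in true) then (let e = 7 in (\f.false)) else (\g.g)) in 0)))
step 12: [beta@1.0.0] (10 + (if (7 == (0 + 4)) then (let t = (let a = (1 + 1) in (\b.8)) in 9) else (let c = (if (let d = false in true) then (let e = 7 in (\f.false)) else (\g.g)) in 0)))
step 13: [delta@1.0.1] (10 + (if (7 == 4) then (let t = (let a = (1 + 1) in (\b.8)) in 9) else (let c = (if (let d = false in true) then (let e = 7 in (\f.false)) else (\g.g)) in 0)))
step 14: [delta@1.0] (10 + (if false then (let t = (let a = (1 + 1) in (\b.8)) in 9) else (let c = (if (let d = false in true) then (let e = 7 in (\f.false)) else (\g.g)) in 0)))
step 15: [if@1] (10 + (let c = (if (let d = false in true) then (let e = 7 in (\f.false)) else (\g.g)) in 0))
step 16: [let@1.0.0] (10 + (let c = (if true then (let e = 7 in (\f.false)) else (\g.g)) in 0))
step 17: [if@1.0] (10 + (let c = (let e = 7 in (\f.false)) in 0))
step 18: [let@1.0] (10 + (let c = (\f.false) in 0))
step 19: [let@1] (10 + 0)
step 20: [delta@root] 10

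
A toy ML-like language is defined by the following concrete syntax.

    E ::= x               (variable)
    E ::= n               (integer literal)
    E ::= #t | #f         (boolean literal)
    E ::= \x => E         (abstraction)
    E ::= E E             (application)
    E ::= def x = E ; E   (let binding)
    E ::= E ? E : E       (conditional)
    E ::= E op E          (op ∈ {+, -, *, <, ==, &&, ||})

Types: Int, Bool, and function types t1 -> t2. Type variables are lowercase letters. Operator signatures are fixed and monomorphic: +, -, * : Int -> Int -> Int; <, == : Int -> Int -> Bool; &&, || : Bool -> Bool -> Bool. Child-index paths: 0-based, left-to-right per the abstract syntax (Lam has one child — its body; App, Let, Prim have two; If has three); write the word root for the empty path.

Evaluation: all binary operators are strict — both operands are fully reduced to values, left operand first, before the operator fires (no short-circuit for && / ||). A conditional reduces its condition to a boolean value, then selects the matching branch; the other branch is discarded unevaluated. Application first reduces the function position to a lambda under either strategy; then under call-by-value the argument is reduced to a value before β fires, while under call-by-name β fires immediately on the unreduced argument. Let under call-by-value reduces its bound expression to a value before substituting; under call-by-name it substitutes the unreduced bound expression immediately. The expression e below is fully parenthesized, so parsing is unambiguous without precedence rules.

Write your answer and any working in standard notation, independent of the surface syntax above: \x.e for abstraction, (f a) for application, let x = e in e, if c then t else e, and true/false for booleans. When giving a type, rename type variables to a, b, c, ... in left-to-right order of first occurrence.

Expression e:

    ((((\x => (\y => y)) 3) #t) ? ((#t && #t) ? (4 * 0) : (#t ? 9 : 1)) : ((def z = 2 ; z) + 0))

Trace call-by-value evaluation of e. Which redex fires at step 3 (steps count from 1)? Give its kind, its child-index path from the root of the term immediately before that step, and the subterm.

Answer: if at root : (if true then (if (true && true) then (4 * 0) else (if true then 9 else 1)) else ((let z = 2 in z) + 0))

Working:
step 0: (if (((\x.(\y.y)) 3) true) then (if (true && true) then (4 * 0) else (if true then 9 else 1)) else ((let z = 2 in z) + 0))
step 1: [beta@0.0] (if ((\y.y) true) then (if (true && true) then (4 * 0) else (if true then 9 else 1)) else ((let z = 2 in z) + 0))
step 2: [beta@0] (if true then (if (true && true) then (4 * 0) else (if true then 9 else 1)) else ((let z = 2 in z) + 0))
step 3: [if@root] (if (true && true) then (4 * 0) else (if true then 9 else 1))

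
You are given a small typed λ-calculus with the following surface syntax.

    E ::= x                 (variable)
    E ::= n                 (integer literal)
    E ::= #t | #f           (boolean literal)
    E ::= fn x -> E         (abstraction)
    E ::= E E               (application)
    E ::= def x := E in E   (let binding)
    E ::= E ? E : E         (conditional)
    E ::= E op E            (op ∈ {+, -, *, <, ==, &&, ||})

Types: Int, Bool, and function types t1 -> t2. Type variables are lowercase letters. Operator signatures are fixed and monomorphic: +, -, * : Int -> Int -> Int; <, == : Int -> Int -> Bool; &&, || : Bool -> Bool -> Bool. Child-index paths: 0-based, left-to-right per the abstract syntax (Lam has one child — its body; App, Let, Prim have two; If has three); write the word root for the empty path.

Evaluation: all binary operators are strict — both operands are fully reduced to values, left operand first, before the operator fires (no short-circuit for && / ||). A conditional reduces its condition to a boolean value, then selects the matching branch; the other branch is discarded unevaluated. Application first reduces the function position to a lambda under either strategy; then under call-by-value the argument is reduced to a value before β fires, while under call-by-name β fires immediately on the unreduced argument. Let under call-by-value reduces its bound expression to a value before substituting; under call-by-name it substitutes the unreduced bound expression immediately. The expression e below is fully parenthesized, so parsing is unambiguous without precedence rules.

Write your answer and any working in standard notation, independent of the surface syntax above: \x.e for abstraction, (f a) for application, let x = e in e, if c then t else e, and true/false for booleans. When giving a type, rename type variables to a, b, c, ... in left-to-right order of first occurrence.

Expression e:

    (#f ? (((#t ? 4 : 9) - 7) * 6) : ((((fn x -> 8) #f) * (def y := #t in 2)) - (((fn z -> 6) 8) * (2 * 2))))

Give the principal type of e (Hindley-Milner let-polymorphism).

Answer: Int

Trace:
  unify Bool ~ Bool
  unify Bool ~ Bool
  unify Int ~ Int
  unify Int ~ Int
  unify Int ~ Int
  unify Int ~ Int
  unify Int ~ Int
\x._ : a -> Int
  unify a -> Int ~ Bool -> b
  unify a ~ Bool
  unify Int ~ b
_ _ : Int
  unify Int ~ Int
let y : Bool
  unify Int ~ Int
  unify Int ~ Int
\z._ : c -> Int
  unify c -> Int ~ Int -> d
  unify c ~ Int
  unify Int ~ d
_ _ : Int
  unify Int ~ Int
  unify Int ~ Int
  unify Int ~ Int
  unify Int ~ Int
  unify Int ~ Int
  unify Int ~ Int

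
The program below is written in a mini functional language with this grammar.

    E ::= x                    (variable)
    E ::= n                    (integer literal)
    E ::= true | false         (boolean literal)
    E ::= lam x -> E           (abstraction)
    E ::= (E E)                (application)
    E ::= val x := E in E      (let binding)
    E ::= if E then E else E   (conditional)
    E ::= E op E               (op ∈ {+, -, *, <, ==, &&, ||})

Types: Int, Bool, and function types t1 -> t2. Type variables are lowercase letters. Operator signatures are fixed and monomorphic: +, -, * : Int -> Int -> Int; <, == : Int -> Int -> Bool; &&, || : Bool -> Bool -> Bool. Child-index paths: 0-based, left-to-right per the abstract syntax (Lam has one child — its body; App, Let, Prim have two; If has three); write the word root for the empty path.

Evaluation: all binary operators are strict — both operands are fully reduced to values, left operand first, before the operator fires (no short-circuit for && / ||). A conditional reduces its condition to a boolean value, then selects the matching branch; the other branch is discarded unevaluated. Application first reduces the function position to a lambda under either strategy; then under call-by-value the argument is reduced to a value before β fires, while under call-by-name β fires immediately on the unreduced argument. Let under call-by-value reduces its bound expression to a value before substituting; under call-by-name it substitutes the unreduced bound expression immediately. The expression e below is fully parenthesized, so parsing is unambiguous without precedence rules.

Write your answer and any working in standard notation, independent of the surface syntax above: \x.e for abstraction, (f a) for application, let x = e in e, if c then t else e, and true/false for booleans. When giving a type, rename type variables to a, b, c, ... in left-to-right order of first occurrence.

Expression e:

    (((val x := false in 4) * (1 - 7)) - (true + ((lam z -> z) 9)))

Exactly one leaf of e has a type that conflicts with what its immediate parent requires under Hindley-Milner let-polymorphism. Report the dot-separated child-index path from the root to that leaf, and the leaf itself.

Answer: 1.0 : true

Trace:
let x : Bool
  unify Int ~ Int
  unify Int ~ Int
  unify Int ~ Int
  unify Int ~ Int
  unify Int ~ Int
  unify Bool ~ Int
  FAIL: mismatch Bool ~ Int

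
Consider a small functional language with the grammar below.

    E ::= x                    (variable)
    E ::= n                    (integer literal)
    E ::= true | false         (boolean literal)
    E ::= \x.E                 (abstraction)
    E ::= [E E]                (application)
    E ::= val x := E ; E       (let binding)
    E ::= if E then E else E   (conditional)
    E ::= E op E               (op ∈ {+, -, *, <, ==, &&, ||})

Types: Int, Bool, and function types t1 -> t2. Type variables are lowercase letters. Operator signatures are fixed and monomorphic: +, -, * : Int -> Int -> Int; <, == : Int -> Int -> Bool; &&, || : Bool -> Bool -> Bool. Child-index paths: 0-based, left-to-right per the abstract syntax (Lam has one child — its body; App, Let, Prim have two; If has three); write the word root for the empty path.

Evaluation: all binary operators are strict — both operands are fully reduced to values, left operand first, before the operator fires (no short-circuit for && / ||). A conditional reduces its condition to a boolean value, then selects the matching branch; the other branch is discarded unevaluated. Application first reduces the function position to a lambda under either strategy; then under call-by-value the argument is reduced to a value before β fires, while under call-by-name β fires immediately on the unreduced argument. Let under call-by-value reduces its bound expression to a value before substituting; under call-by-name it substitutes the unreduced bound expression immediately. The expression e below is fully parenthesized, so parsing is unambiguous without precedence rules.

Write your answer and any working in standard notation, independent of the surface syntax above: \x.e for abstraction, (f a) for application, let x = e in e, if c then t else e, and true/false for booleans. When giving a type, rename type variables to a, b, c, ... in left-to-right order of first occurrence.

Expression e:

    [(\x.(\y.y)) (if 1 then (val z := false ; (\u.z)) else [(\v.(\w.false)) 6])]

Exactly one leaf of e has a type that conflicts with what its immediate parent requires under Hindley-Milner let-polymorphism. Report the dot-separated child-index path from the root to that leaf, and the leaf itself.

Answer: 1.0 : 1

Trace:
y : b
\y._ : b -> b
\x._ : a -> b -> b
  unify Int ~ Bool
  FAIL: mismatch Int ~ Bool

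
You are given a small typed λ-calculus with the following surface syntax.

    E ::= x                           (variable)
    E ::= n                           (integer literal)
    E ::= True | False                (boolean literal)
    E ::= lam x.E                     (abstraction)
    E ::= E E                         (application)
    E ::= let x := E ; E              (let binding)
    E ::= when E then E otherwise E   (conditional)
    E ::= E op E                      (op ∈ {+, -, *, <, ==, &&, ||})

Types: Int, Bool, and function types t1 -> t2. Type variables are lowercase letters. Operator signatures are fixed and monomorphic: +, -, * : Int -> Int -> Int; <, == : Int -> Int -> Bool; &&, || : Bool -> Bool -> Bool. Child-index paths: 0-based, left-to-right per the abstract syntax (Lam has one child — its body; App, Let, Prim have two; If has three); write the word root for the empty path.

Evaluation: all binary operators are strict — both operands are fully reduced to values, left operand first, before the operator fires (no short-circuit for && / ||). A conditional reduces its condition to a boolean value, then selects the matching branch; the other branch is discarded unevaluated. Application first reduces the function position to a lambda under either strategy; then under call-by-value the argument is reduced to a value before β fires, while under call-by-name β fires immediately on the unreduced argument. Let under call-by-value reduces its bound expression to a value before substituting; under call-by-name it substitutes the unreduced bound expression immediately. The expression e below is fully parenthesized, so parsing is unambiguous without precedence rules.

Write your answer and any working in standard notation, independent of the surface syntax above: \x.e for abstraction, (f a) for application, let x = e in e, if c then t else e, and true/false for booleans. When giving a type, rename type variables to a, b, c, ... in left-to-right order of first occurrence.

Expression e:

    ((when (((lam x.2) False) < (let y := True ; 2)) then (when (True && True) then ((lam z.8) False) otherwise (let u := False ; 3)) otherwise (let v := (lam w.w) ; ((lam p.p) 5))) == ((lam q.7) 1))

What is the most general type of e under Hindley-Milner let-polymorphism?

Answer: Bool

Trace:
\x._ : a -> Int
  unify a -> Int ~ Bool -> b
  unify a ~ Bool
  unify Int ~ b
_ _ : Int
  unify Int ~ Int
let y : Bool
  unify Int ~ Int
  unify Bool ~ Bool
  unify Bool ~ Bool
  unify Bool ~ Bool
  unify Bool ~ Bool
\z._ : c -> Int
  unify c -> Int ~ Bool -> d
  unify c ~ Bool
  unify Int ~ d
_ _ : Int
let u : Bool
  unify Int ~ Int
w : e
\w._ : e -> e
let v : forall. e -> e
p : f
\p._ : f -> f
  unify f -> f ~ Int -> g
  unify f ~ Int
  unify Int ~ g
_ _ : Int
  unify Int ~ Int
  unify Int ~ Int
\q._ : h -> Int
  unify h -> Int ~ Int -> i
  unify h ~ Int
  unify Int ~ i
_ _ : Int
  unify Int ~ Int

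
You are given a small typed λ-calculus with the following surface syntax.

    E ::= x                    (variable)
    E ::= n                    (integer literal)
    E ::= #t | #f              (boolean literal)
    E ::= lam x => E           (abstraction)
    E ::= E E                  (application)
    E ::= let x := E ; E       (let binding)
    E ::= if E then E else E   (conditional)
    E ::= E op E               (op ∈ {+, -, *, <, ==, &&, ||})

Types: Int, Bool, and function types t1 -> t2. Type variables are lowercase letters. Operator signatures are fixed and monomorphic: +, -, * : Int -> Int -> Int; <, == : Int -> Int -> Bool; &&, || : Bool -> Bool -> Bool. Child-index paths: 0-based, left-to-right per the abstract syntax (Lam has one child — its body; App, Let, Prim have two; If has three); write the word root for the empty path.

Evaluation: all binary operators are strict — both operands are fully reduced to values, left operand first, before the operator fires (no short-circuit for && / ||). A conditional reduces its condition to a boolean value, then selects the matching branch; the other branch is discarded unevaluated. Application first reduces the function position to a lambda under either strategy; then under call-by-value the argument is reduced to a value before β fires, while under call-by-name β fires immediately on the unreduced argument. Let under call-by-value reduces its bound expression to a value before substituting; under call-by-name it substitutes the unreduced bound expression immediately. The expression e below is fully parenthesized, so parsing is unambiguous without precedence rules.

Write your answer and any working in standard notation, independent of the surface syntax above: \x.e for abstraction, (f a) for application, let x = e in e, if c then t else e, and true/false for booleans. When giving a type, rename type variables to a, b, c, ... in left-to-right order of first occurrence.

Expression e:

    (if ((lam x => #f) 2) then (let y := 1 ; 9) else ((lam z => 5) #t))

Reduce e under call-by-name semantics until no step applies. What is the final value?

Answer: 5

Trace:
step 0: (if ((\x.false) 2) then (let y = 1 in 9) else ((\z.5) true))
step 1: [beta@0] (if false then (let y = 1 in 9) else ((\z.5) true))
step 2: [if@root] ((\z.5) true)
step 3: [beta@root] 5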